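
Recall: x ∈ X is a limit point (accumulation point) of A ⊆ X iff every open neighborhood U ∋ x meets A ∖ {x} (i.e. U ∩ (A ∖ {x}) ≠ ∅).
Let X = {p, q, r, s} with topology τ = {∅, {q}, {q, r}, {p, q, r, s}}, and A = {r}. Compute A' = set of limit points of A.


A' = {p, s}

For each x ∈ X, list the open sets U ∈ τ with x ∈ U, then check whether U ∩ (A ∖ {x}) ≠ ∅ for every such U.
  x = p: opens ∋ x are {p, q, r, s}; each meets A ∖ {p}, so x IS a limit point.
  x = q: open {q} ∋ x has {q} ∩ (A ∖ {q}) = ∅, so x is NOT a limit point.
  x = r: open {q, r} ∋ x has {q, r} ∩ (A ∖ {r}) = ∅, so x is NOT a limit point.
  x = s: opens ∋ x are {p, q, r, s}; each meets A ∖ {s}, so x IS a limit point.
Collecting: A' = {p, s}.


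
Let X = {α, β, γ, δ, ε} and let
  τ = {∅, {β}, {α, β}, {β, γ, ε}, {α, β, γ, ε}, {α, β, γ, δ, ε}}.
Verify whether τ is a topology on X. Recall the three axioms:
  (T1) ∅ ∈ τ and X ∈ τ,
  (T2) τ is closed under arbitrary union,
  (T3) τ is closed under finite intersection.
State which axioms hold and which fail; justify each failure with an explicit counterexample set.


τ IS a topology on X.

Axiom (T1): ∅ ∈ τ? Yes; X ∈ τ? Yes.
Axiom (T2/T3): check pairwise unions and intersections of members of τ.
All pairwise intersections and unions checked — each lies in τ. Therefore τ satisfies (T1), (T2), (T3): it IS a topology on X.


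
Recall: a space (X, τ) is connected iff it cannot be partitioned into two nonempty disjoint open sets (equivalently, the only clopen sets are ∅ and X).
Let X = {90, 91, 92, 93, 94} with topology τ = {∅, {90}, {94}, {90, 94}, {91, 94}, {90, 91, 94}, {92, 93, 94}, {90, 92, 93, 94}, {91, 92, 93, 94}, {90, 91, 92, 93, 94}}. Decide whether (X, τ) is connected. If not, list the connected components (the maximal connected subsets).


(X, τ) is disconnected; components = [{90}, {91, 92, 93, 94}].

Find clopen sets (U ∈ τ with X ∖ U ∈ τ):
  U = ∅, X ∖ U = {90, 91, 92, 93, 94} — both open, so U is clopen.
  U = {90}, X ∖ U = {91, 92, 93, 94} — both open, so U is clopen.
  U = {91, 92, 93, 94}, X ∖ U = {90} — both open, so U is clopen.
  U = {90, 91, 92, 93, 94}, X ∖ U = ∅ — both open, so U is clopen.
Nontrivial clopen(s) exist: e.g. {90}. So (X, τ) is disconnected.
Compute connected components by grouping points that agree on all clopens:
  component: {90}
  component: {91, 92, 93, 94}


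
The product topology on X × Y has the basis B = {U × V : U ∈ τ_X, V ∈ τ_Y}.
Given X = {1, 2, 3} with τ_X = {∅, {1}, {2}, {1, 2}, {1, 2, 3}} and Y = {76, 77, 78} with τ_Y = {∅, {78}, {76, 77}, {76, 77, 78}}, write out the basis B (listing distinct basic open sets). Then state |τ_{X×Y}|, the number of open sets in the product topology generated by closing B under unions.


Basis B = {∅ × ∅, {1} × {78}, {2} × {78}, {1} × {76, 77}, {1, 2} × {78}, {2} × {76, 77}, {1} × {76, 77, 78}, {1, 2, 3} × {78}, {2} × {76, 77, 78}, {1, 2} × {76, 77}, {1, 2} × {76, 77, 78}, {1, 2, 3} × {76, 77}, {1, 2, 3} × {76, 77, 78}}; |τ_{X×Y}| = 25.

Enumerate products U × V with U ∈ τ_X, V ∈ τ_Y (deduplicated):
  ∅ × ∅ = {} (∅)
  {1} × {78} = {(1,78)}
  {2} × {78} = {(2,78)}
  {1} × {76, 77} = {(1,76), (1,77)}
  {1, 2} × {78} = {(1,78), (2,78)}
  {2} × {76, 77} = {(2,76), (2,77)}
  {1} × {76, 77, 78} = {(1,76), (1,77), (1,78)}
  {1, 2, 3} × {78} = {(1,78), (2,78), (3,78)}
  {2} × {76, 77, 78} = {(2,76), (2,77), (2,78)}
  {1, 2} × {76, 77} = {(1,76), (1,77), (2,76), (2,77)}
  {1, 2} × {76, 77, 78} = {(1,76), (1,77), (1,78), (2,76), (2,77), (2,78)}
  {1, 2, 3} × {76, 77} = {(1,76), (1,77), (2,76), (2,77), (3,76), (3,77)}
  {1, 2, 3} × {76, 77, 78} = {(1,76), (1,77), (1,78), (2,76), (2,77), (2,78), (3,76), (3,77), (3,78)}
These 13 distinct sets form the basis B.
Close under arbitrary unions to get τ_{X×Y}; counting gives |τ_{X×Y}| = 25.


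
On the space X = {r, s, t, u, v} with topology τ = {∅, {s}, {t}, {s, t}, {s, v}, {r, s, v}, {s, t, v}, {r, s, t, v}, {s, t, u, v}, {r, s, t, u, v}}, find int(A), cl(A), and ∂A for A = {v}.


int(A) = ∅, cl(A) = {r, u, v}, ∂A = {r, u, v}.

Closed sets in (X, τ) are complements of opens:
  closed(X, τ) = {∅, {r}, {u}, {r, u}, {t, u}, {r, t, u}, {r, u, v}, {r, s, u, v}, {r, t, u, v}, {r, s, t, u, v}}.
int(A) = ⋃ {U ∈ τ : U ⊆ A}. Opens contained in A: ∅.
Taking the union of these: int(A) = ∅.
cl(A) = ⋂ {C closed : A ⊆ C}. Closed sets containing A: {r, u, v}, {r, s, u, v}, {r, t, u, v}, {r, s, t, u, v}.
Intersecting these: cl(A) = {r, u, v}.
∂A = cl(A) ∖ int(A) = {r, u, v} ∖ ∅ = {r, u, v}.


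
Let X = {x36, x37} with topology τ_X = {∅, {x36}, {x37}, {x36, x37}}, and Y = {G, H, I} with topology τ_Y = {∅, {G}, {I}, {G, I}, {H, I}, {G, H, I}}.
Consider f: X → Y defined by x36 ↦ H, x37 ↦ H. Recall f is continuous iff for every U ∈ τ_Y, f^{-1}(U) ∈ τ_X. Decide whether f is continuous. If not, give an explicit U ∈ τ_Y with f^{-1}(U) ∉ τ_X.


f IS continuous.

Compute f^{-1}(U) for each U ∈ τ_Y:
  U = ∅: f^{-1}(U) = ∅ ∈ τ_X ✓.
  U = {G}: f^{-1}(U) = ∅ ∈ τ_X ✓.
  U = {I}: f^{-1}(U) = ∅ ∈ τ_X ✓.
  U = {G, I}: f^{-1}(U) = ∅ ∈ τ_X ✓.
  U = {H, I}: f^{-1}(U) = {x36, x37} ∈ τ_X ✓.
  U = {G, H, I}: f^{-1}(U) = {x36, x37} ∈ τ_X ✓.
Every preimage lies in τ_X, so f IS continuous.


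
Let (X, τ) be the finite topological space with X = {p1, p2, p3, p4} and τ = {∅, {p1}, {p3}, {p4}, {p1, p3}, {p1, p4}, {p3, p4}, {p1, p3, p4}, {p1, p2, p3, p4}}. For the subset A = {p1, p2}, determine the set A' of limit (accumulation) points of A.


A' = {p2}

For each x ∈ X, list the open sets U ∈ τ with x ∈ U, then check whether U ∩ (A ∖ {x}) ≠ ∅ for every such U.
  x = p1: open {p1} ∋ x has {p1} ∩ (A ∖ {p1}) = ∅, so x is NOT a limit point.
  x = p2: opens ∋ x are {p1, p2, p3, p4}; each meets A ∖ {p2}, so x IS a limit point.
  x = p3: open {p3} ∋ x has {p3} ∩ (A ∖ {p3}) = ∅, so x is NOT a limit point.
  x = p4: open {p4} ∋ x has {p4} ∩ (A ∖ {p4}) = ∅, so x is NOT a limit point.
Collecting: A' = {p2}.


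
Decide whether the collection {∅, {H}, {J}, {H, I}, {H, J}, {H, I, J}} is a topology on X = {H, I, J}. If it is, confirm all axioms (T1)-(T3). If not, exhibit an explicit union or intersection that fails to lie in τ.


τ IS a topology on X.

Axiom (T1): ∅ ∈ τ? Yes; X ∈ τ? Yes.
Axiom (T2/T3): check pairwise unions and intersections of members of τ.
All pairwise intersections and unions checked — each lies in τ. Therefore τ satisfies (T1), (T2), (T3): it IS a topology on X.


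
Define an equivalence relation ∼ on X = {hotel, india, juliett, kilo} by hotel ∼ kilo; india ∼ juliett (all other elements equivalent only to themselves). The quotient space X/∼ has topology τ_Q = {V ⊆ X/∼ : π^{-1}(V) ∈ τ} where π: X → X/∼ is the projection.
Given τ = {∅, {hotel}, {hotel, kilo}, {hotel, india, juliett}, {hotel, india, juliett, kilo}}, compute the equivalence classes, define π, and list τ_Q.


X/∼ = {[hotel=kilo], [india=juliett]}; |τ_Q| = 3.

Equivalence classes: [hotel=kilo], [india=juliett].
Quotient map π: X → X/∼ sends hotel ↦ [hotel=kilo], india ↦ [india=juliett], juliett ↦ [india=juliett], kilo ↦ [hotel=kilo].
For each subset V ⊆ X/∼, compute π^{-1}(V) ⊆ X and check whether π^{-1}(V) ∈ τ. V is open in τ_Q iff π^{-1}(V) ∈ τ.
  V = {}: π^{-1}(V) = ∅ ∈ τ ✓.
  V = {[hotel=kilo]}: π^{-1}(V) = {hotel, kilo} ∈ τ ✓.
  V = {[india=juliett]}: π^{-1}(V) = {india, juliett} ∉ τ ✗.
  V = {[hotel=kilo], [india=juliett]}: π^{-1}(V) = {hotel, india, juliett, kilo} ∈ τ ✓.
Open sets in the quotient: τ_Q = {{}, {[hotel=kilo]}, {[hotel=kilo], [india=juliett]}} (3 elements).


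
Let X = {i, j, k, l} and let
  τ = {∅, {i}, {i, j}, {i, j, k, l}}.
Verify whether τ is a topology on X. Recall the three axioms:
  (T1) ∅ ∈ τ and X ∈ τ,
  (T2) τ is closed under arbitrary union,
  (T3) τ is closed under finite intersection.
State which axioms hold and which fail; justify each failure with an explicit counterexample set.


τ IS a topology on X.

Axiom (T1): ∅ ∈ τ? Yes; X ∈ τ? Yes.
Axiom (T2/T3): check pairwise unions and intersections of members of τ.
All pairwise intersections and unions checked — each lies in τ. Therefore τ satisfies (T1), (T2), (T3): it IS a topology on X.


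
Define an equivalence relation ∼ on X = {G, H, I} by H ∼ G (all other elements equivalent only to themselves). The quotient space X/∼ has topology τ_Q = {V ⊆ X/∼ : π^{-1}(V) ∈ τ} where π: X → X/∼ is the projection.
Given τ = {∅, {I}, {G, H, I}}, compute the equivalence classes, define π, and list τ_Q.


X/∼ = {[G=H], [I]}; |τ_Q| = 3.

Equivalence classes: [G=H], [I].
Quotient map π: X → X/∼ sends G ↦ [G=H], H ↦ [G=H], I ↦ [I].
For each subset V ⊆ X/∼, compute π^{-1}(V) ⊆ X and check whether π^{-1}(V) ∈ τ. V is open in τ_Q iff π^{-1}(V) ∈ τ.
  V = {}: π^{-1}(V) = ∅ ∈ τ ✓.
  V = {[G=H]}: π^{-1}(V) = {G, H} ∉ τ ✗.
  V = {[I]}: π^{-1}(V) = {I} ∈ τ ✓.
  V = {[G=H], [I]}: π^{-1}(V) = {G, H, I} ∈ τ ✓.
Open sets in the quotient: τ_Q = {{}, {[I]}, {[G=H], [I]}} (3 elements).


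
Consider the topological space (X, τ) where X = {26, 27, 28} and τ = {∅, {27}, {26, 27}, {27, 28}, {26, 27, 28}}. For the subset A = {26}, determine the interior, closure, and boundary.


int(A) = ∅, cl(A) = {26}, ∂A = {26}.

Closed sets in (X, τ) are complements of opens:
  closed(X, τ) = {∅, {26}, {28}, {26, 28}, {26, 27, 28}}.
int(A) = ⋃ {U ∈ τ : U ⊆ A}. Opens contained in A: ∅.
Taking the union of these: int(A) = ∅.
cl(A) = ⋂ {C closed : A ⊆ C}. Closed sets containing A: {26}, {26, 28}, {26, 27, 28}.
Intersecting these: cl(A) = {26}.
∂A = cl(A) ∖ int(A) = {26} ∖ ∅ = {26}.


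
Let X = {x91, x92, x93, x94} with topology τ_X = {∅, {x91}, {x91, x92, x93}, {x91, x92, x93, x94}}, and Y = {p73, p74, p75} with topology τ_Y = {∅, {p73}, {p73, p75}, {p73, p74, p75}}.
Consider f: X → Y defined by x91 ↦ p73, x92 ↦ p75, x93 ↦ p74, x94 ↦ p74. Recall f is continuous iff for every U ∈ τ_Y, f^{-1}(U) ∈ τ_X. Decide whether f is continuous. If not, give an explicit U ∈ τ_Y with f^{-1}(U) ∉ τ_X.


f is NOT continuous.

Compute f^{-1}(U) for each U ∈ τ_Y:
  U = ∅: f^{-1}(U) = ∅ ∈ τ_X ✓.
  U = {p73}: f^{-1}(U) = {x91} ∈ τ_X ✓.
  U = {p73, p75}: f^{-1}(U) = {x91, x92} ∉ τ_X ✗.
  U = {p73, p74, p75}: f^{-1}(U) = {x91, x92, x93, x94} ∈ τ_X ✓.
Found U = {p73, p75} with f^{-1}(U) = {x91, x92} not in τ_X. Therefore f is NOT continuous.


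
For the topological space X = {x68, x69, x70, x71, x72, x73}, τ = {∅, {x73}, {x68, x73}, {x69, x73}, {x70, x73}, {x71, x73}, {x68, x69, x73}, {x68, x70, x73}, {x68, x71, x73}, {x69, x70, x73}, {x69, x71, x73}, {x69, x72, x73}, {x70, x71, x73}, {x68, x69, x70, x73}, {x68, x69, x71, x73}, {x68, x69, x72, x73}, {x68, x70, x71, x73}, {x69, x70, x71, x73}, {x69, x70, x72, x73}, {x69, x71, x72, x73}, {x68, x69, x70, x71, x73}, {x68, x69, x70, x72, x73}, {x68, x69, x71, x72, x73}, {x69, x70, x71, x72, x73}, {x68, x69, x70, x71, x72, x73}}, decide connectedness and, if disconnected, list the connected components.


(X, τ) is connected.

Find clopen sets (U ∈ τ with X ∖ U ∈ τ):
  U = ∅, X ∖ U = {x68, x69, x70, x71, x72, x73} — both open, so U is clopen.
  U = {x68, x69, x70, x71, x72, x73}, X ∖ U = ∅ — both open, so U is clopen.
Only trivial clopens (∅ and X) exist, so (X, τ) is connected.
Compute connected components by grouping points that agree on all clopens:
  component: {x68, x69, x70, x71, x72, x73}


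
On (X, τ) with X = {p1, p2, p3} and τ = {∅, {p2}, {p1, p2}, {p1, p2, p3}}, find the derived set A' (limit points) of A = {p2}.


A' = {p1, p3}

For each x ∈ X, list the open sets U ∈ τ with x ∈ U, then check whether U ∩ (A ∖ {x}) ≠ ∅ for every such U.
  x = p1: opens ∋ x are {p1, p2}, {p1, p2, p3}; each meets A ∖ {p1}, so x IS a limit point.
  x = p2: open {p2} ∋ x has {p2} ∩ (A ∖ {p2}) = ∅, so x is NOT a limit point.
  x = p3: opens ∋ x are {p1, p2, p3}; each meets A ∖ {p3}, so x IS a limit point.
Collecting: A' = {p1, p3}.


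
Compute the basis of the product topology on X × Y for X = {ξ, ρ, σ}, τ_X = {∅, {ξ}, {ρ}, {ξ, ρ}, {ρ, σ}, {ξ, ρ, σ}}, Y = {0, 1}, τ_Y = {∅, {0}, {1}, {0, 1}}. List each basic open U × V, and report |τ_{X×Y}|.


Basis B = {∅ × ∅, {ξ} × {0}, {ξ} × {1}, {ρ} × {0}, {ρ} × {1}, {ξ} × {0, 1}, {ξ, ρ} × {0}, {ξ, ρ} × {1}, {ρ} × {0, 1}, {ρ, σ} × {0}, {ρ, σ} × {1}, {ξ, ρ, σ} × {0}, {ξ, ρ, σ} × {1}, {ξ, ρ} × {0, 1}, {ρ, σ} × {0, 1}, {ξ, ρ, σ} × {0, 1}}; |τ_{X×Y}| = 36.

Enumerate products U × V with U ∈ τ_X, V ∈ τ_Y (deduplicated):
  ∅ × ∅ = {} (∅)
  {ξ} × {0} = {(ξ,0)}
  {ξ} × {1} = {(ξ,1)}
  {ρ} × {0} = {(ρ,0)}
  {ρ} × {1} = {(ρ,1)}
  {ξ} × {0, 1} = {(ξ,0), (ξ,1)}
  {ξ, ρ} × {0} = {(ξ,0), (ρ,0)}
  {ξ, ρ} × {1} = {(ξ,1), (ρ,1)}
  {ρ} × {0, 1} = {(ρ,0), (ρ,1)}
  {ρ, σ} × {0} = {(ρ,0), (σ,0)}
  {ρ, σ} × {1} = {(ρ,1), (σ,1)}
  {ξ, ρ, σ} × {0} = {(ξ,0), (ρ,0), (σ,0)}
  {ξ, ρ, σ} × {1} = {(ξ,1), (ρ,1), (σ,1)}
  {ξ, ρ} × {0, 1} = {(ξ,0), (ξ,1), (ρ,0), (ρ,1)}
  {ρ, σ} × {0, 1} = {(ρ,0), (ρ,1), (σ,0), (σ,1)}
  {ξ, ρ, σ} × {0, 1} = {(ξ,0), (ξ,1), (ρ,0), (ρ,1), (σ,0), (σ,1)}
These 16 distinct sets form the basis B.
Close under arbitrary unions to get τ_{X×Y}; counting gives |τ_{X×Y}| = 36.


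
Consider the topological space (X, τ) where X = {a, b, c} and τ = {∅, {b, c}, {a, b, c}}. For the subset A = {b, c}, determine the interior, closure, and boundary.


int(A) = {b, c}, cl(A) = {a, b, c}, ∂A = {a}.

Closed sets in (X, τ) are complements of opens:
  closed(X, τ) = {∅, {a}, {a, b, c}}.
int(A) = ⋃ {U ∈ τ : U ⊆ A}. Opens contained in A: ∅, {b, c}.
Taking the union of these: int(A) = {b, c}.
cl(A) = ⋂ {C closed : A ⊆ C}. Closed sets containing A: {a, b, c}.
Intersecting these: cl(A) = {a, b, c}.
∂A = cl(A) ∖ int(A) = {a, b, c} ∖ {b, c} = {a}.


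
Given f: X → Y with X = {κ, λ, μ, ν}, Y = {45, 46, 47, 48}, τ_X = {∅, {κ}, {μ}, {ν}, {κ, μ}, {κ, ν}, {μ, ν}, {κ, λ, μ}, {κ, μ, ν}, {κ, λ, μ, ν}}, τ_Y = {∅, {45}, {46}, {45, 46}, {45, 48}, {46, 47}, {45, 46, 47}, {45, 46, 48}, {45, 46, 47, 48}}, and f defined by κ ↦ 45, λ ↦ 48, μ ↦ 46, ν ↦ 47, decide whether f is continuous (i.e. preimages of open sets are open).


f is NOT continuous.

Compute f^{-1}(U) for each U ∈ τ_Y:
  U = ∅: f^{-1}(U) = ∅ ∈ τ_X ✓.
  U = {45}: f^{-1}(U) = {κ} ∈ τ_X ✓.
  U = {46}: f^{-1}(U) = {μ} ∈ τ_X ✓.
  U = {45, 46}: f^{-1}(U) = {κ, μ} ∈ τ_X ✓.
  U = {45, 48}: f^{-1}(U) = {κ, λ} ∉ τ_X ✗.
  U = {46, 47}: f^{-1}(U) = {μ, ν} ∈ τ_X ✓.
  U = {45, 46, 47}: f^{-1}(U) = {κ, μ, ν} ∈ τ_X ✓.
  U = {45, 46, 48}: f^{-1}(U) = {κ, λ, μ} ∈ τ_X ✓.
  U = {45, 46, 47, 48}: f^{-1}(U) = {κ, λ, μ, ν} ∈ τ_X ✓.
Found U = {45, 48} with f^{-1}(U) = {κ, λ} not in τ_X. Therefore f is NOT continuous.


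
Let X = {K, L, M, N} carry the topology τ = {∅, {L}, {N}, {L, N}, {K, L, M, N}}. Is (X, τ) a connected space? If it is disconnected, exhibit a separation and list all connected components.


(X, τ) is connected.

Find clopen sets (U ∈ τ with X ∖ U ∈ τ):
  U = ∅, X ∖ U = {K, L, M, N} — both open, so U is clopen.
  U = {K, L, M, N}, X ∖ U = ∅ — both open, so U is clopen.
Only trivial clopens (∅ and X) exist, so (X, τ) is connected.
Compute connected components by grouping points that agree on all clopens:
  component: {K, L, M, N}


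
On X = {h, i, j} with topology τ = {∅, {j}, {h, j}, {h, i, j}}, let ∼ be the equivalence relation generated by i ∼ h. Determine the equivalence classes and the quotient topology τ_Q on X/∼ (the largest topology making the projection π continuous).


X/∼ = {[h=i], [j]}; |τ_Q| = 3.

Equivalence classes: [h=i], [j].
Quotient map π: X → X/∼ sends h ↦ [h=i], i ↦ [h=i], j ↦ [j].
For each subset V ⊆ X/∼, compute π^{-1}(V) ⊆ X and check whether π^{-1}(V) ∈ τ. V is open in τ_Q iff π^{-1}(V) ∈ τ.
  V = {}: π^{-1}(V) = ∅ ∈ τ ✓.
  V = {[h=i]}: π^{-1}(V) = {h, i} ∉ τ ✗.
  V = {[j]}: π^{-1}(V) = {j} ∈ τ ✓.
  V = {[h=i], [j]}: π^{-1}(V) = {h, i, j} ∈ τ ✓.
Open sets in the quotient: τ_Q = {{}, {[j]}, {[h=i], [j]}} (3 elements).


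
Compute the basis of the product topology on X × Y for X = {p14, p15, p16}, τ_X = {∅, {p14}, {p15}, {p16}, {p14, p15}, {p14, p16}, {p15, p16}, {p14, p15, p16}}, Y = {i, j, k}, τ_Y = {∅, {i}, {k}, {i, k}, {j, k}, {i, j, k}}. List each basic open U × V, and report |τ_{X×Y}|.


Basis B = {∅ × ∅, {p14} × {i}, {p14} × {k}, {p15} × {i}, {p15} × {k}, {p16} × {i}, {p16} × {k}, {p14} × {i, k}, {p14, p15} × {i}, {p14, p16} × {i}, {p14} × {j, k}, {p14, p15} × {k}, {p14, p16} × {k}, {p15} × {i, k}, {p15, p16} × {i}, {p15} × {j, k}, {p15, p16} × {k}, {p16} × {i, k}, {p16} × {j, k}, {p14} × {i, j, k}, {p14, p15, p16} × {i}, {p14, p15, p16} × {k}, {p15} × {i, j, k}, {p16} × {i, j, k}, {p14, p15} × {i, k}, {p14, p16} × {i, k}, {p14, p15} × {j, k}, {p14, p16} × {j, k}, {p15, p16} × {i, k}, {p15, p16} × {j, k}, {p14, p15} × {i, j, k}, {p14, p16} × {i, j, k}, {p14, p15, p16} × {i, k}, {p14, p15, p16} × {j, k}, {p15, p16} × {i, j, k}, {p14, p15, p16} × {i, j, k}}; |τ_{X×Y}| = 216.

Enumerate products U × V with U ∈ τ_X, V ∈ τ_Y (deduplicated):
  ∅ × ∅ = {} (∅)
  {p14} × {i} = {(p14,i)}
  {p14} × {k} = {(p14,k)}
  {p15} × {i} = {(p15,i)}
  {p15} × {k} = {(p15,k)}
  {p16} × {i} = {(p16,i)}
  {p16} × {k} = {(p16,k)}
  {p14} × {i, k} = {(p14,i), (p14,k)}
  {p14, p15} × {i} = {(p14,i), (p15,i)}
  {p14, p16} × {i} = {(p14,i), (p16,i)}
  {p14} × {j, k} = {(p14,j), (p14,k)}
  {p14, p15} × {k} = {(p14,k), (p15,k)}
  {p14, p16} × {k} = {(p14,k), (p16,k)}
  {p15} × {i, k} = {(p15,i), (p15,k)}
  {p15, p16} × {i} = {(p15,i), (p16,i)}
  {p15} × {j, k} = {(p15,j), (p15,k)}
  {p15, p16} × {k} = {(p15,k), (p16,k)}
  {p16} × {i, k} = {(p16,i), (p16,k)}
  {p16} × {j, k} = {(p16,j), (p16,k)}
  {p14} × {i, j, k} = {(p14,i), (p14,j), (p14,k)}
  {p14, p15, p16} × {i} = {(p14,i), (p15,i), (p16,i)}
  {p14, p15, p16} × {k} = {(p14,k), (p15,k), (p16,k)}
  {p15} × {i, j, k} = {(p15,i), (p15,j), (p15,k)}
  {p16} × {i, j, k} = {(p16,i), (p16,j), (p16,k)}
  {p14, p15} × {i, k} = {(p14,i), (p14,k), (p15,i), (p15,k)}
  {p14, p16} × {i, k} = {(p14,i), (p14,k), (p16,i), (p16,k)}
  {p14, p15} × {j, k} = {(p14,j), (p14,k), (p15,j), (p15,k)}
  {p14, p16} × {j, k} = {(p14,j), (p14,k), (p16,j), (p16,k)}
  {p15, p16} × {i, k} = {(p15,i), (p15,k), (p16,i), (p16,k)}
  {p15, p16} × {j, k} = {(p15,j), (p15,k), (p16,j), (p16,k)}
  {p14, p15} × {i, j, k} = {(p14,i), (p14,j), (p14,k), (p15,i), (p15,j), (p15,k)}
  {p14, p16} × {i, j, k} = {(p14,i), (p14,j), (p14,k), (p16,i), (p16,j), (p16,k)}
  {p14, p15, p16} × {i, k} = {(p14,i), (p14,k), (p15,i), (p15,k), (p16,i), (p16,k)}
  {p14, p15, p16} × {j, k} = {(p14,j), (p14,k), (p15,j), (p15,k), (p16,j), (p16,k)}
  {p15, p16} × {i, j, k} = {(p15,i), (p15,j), (p15,k), (p16,i), (p16,j), (p16,k)}
  {p14, p15, p16} × {i, j, k} = {(p14,i), (p14,j), (p14,k), (p15,i), (p15,j), (p15,k), (p16,i), (p16,j), (p16,k)}
These 36 distinct sets form the basis B.
Close under arbitrary unions to get τ_{X×Y}; counting gives |τ_{X×Y}| = 216.


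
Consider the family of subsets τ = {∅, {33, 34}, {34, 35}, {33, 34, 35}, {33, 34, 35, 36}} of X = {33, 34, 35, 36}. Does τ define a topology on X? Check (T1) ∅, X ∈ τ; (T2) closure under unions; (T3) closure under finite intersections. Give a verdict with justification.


τ is NOT a topology on X.

Axiom (T1): ∅ ∈ τ? Yes; X ∈ τ? Yes.
Axiom (T2/T3): check pairwise unions and intersections of members of τ.
Counterexample for (T3): {33, 34} ∩ {34, 35} = {34} ∉ τ. Therefore τ is NOT a topology.


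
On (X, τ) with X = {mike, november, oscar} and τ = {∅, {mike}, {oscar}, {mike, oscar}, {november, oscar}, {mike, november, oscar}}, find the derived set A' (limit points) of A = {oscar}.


A' = {november}

For each x ∈ X, list the open sets U ∈ τ with x ∈ U, then check whether U ∩ (A ∖ {x}) ≠ ∅ for every such U.
  x = mike: open {mike} ∋ x has {mike} ∩ (A ∖ {mike}) = ∅, so x is NOT a limit point.
  x = november: opens ∋ x are {november, oscar}, {mike, november, oscar}; each meets A ∖ {november}, so x IS a limit point.
  x = oscar: open {oscar} ∋ x has {oscar} ∩ (A ∖ {oscar}) = ∅, so x is NOT a limit point.
Collecting: A' = {november}.


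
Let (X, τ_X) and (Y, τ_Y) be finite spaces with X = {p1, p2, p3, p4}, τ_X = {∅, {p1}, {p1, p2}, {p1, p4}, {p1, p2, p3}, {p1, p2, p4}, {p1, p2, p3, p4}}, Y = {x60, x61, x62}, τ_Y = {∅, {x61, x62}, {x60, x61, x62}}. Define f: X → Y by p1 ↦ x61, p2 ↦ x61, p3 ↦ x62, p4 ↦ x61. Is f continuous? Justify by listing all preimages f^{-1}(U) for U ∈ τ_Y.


f IS continuous.

Compute f^{-1}(U) for each U ∈ τ_Y:
  U = ∅: f^{-1}(U) = ∅ ∈ τ_X ✓.
  U = {x61, x62}: f^{-1}(U) = {p1, p2, p3, p4} ∈ τ_X ✓.
  U = {x60, x61, x62}: f^{-1}(U) = {p1, p2, p3, p4} ∈ τ_X ✓.
Every preimage lies in τ_X, so f IS continuous.


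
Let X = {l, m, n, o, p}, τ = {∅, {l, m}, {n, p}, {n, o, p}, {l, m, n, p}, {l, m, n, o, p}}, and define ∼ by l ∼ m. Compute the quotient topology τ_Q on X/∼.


X/∼ = {[l=m], [n], [o], [p]}; |τ_Q| = 6.

Equivalence classes: [l=m], [n], [o], [p].
Quotient map π: X → X/∼ sends l ↦ [l=m], m ↦ [l=m], n ↦ [n], o ↦ [o], p ↦ [p].
For each subset V ⊆ X/∼, compute π^{-1}(V) ⊆ X and check whether π^{-1}(V) ∈ τ. V is open in τ_Q iff π^{-1}(V) ∈ τ.
  V = {}: π^{-1}(V) = ∅ ∈ τ ✓.
  V = {[l=m]}: π^{-1}(V) = {l, m} ∈ τ ✓.
  V = {[n]}: π^{-1}(V) = {n} ∉ τ ✗.
  V = {[l=m], [n]}: π^{-1}(V) = {l, m, n} ∉ τ ✗.
  V = {[o]}: π^{-1}(V) = {o} ∉ τ ✗.
  V = {[l=m], [o]}: π^{-1}(V) = {l, m, o} ∉ τ ✗.
  V = {[n], [o]}: π^{-1}(V) = {n, o} ∉ τ ✗.
  V = {[l=m], [n], [o]}: π^{-1}(V) = {l, m, n, o} ∉ τ ✗.
  V = {[p]}: π^{-1}(V) = {p} ∉ τ ✗.
  V = {[l=m], [p]}: π^{-1}(V) = {l, m, p} ∉ τ ✗.
  V = {[n], [p]}: π^{-1}(V) = {n, p} ∈ τ ✓.
  V = {[l=m], [n], [p]}: π^{-1}(V) = {l, m, n, p} ∈ τ ✓.
  V = {[o], [p]}: π^{-1}(V) = {o, p} ∉ τ ✗.
  V = {[l=m], [o], [p]}: π^{-1}(V) = {l, m, o, p} ∉ τ ✗.
  V = {[n], [o], [p]}: π^{-1}(V) = {n, o, p} ∈ τ ✓.
  V = {[l=m], [n], [o], [p]}: π^{-1}(V) = {l, m, n, o, p} ∈ τ ✓.
Open sets in the quotient: τ_Q = {{}, {[l=m]}, {[n], [p]}, {[l=m], [n], [p]}, {[n], [o], [p]}, {[l=m], [n], [o], [p]}} (6 elements).


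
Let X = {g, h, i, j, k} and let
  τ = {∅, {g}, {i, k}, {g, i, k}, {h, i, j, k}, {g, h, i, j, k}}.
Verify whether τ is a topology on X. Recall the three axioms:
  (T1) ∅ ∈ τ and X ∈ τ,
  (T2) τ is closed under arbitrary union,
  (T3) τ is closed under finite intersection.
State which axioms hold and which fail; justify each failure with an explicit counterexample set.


τ IS a topology on X.

Axiom (T1): ∅ ∈ τ? Yes; X ∈ τ? Yes.
Axiom (T2/T3): check pairwise unions and intersections of members of τ.
All pairwise intersections and unions checked — each lies in τ. Therefore τ satisfies (T1), (T2), (T3): it IS a topology on X.


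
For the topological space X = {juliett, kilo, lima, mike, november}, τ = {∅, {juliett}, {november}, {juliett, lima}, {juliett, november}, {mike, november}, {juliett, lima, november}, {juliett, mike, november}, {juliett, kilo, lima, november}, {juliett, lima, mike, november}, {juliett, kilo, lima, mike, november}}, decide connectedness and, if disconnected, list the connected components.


(X, τ) is connected.

Find clopen sets (U ∈ τ with X ∖ U ∈ τ):
  U = ∅, X ∖ U = {juliett, kilo, lima, mike, november} — both open, so U is clopen.
  U = {juliett, kilo, lima, mike, november}, X ∖ U = ∅ — both open, so U is clopen.
Only trivial clopens (∅ and X) exist, so (X, τ) is connected.
Compute connected components by grouping points that agree on all clopens:
  component: {juliett, kilo, lima, mike, november}


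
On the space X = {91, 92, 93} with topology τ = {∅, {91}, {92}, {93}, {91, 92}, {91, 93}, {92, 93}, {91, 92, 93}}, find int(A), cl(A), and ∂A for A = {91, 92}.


int(A) = {91, 92}, cl(A) = {91, 92}, ∂A = ∅.

Closed sets in (X, τ) are complements of opens:
  closed(X, τ) = {∅, {91}, {92}, {93}, {91, 92}, {91, 93}, {92, 93}, {91, 92, 93}}.
int(A) = ⋃ {U ∈ τ : U ⊆ A}. Opens contained in A: ∅, {91}, {92}, {91, 92}.
Taking the union of these: int(A) = {91, 92}.
cl(A) = ⋂ {C closed : A ⊆ C}. Closed sets containing A: {91, 92}, {91, 92, 93}.
Intersecting these: cl(A) = {91, 92}.
∂A = cl(A) ∖ int(A) = {91, 92} ∖ {91, 92} = ∅.


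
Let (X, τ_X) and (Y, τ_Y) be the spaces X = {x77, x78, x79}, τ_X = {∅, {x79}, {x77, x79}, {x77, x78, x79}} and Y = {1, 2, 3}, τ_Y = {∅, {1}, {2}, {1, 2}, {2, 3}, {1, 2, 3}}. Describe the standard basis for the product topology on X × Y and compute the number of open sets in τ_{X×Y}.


Basis B = {∅ × ∅, {x79} × {1}, {x79} × {2}, {x77, x79} × {1}, {x77, x79} × {2}, {x79} × {1, 2}, {x79} × {2, 3}, {x77, x78, x79} × {1}, {x77, x78, x79} × {2}, {x79} × {1, 2, 3}, {x77, x79} × {1, 2}, {x77, x79} × {2, 3}, {x77, x79} × {1, 2, 3}, {x77, x78, x79} × {1, 2}, {x77, x78, x79} × {2, 3}, {x77, x78, x79} × {1, 2, 3}}; |τ_{X×Y}| = 40.

Enumerate products U × V with U ∈ τ_X, V ∈ τ_Y (deduplicated):
  ∅ × ∅ = {} (∅)
  {x79} × {1} = {(x79,1)}
  {x79} × {2} = {(x79,2)}
  {x77, x79} × {1} = {(x77,1), (x79,1)}
  {x77, x79} × {2} = {(x77,2), (x79,2)}
  {x79} × {1, 2} = {(x79,1), (x79,2)}
  {x79} × {2, 3} = {(x79,2), (x79,3)}
  {x77, x78, x79} × {1} = {(x77,1), (x78,1), (x79,1)}
  {x77, x78, x79} × {2} = {(x77,2), (x78,2), (x79,2)}
  {x79} × {1, 2, 3} = {(x79,1), (x79,2), (x79,3)}
  {x77, x79} × {1, 2} = {(x77,1), (x77,2), (x79,1), (x79,2)}
  {x77, x79} × {2, 3} = {(x77,2), (x77,3), (x79,2), (x79,3)}
  {x77, x79} × {1, 2, 3} = {(x77,1), (x77,2), (x77,3), (x79,1), (x79,2), (x79,3)}
  {x77, x78, x79} × {1, 2} = {(x77,1), (x77,2), (x78,1), (x78,2), (x79,1), (x79,2)}
  {x77, x78, x79} × {2, 3} = {(x77,2), (x77,3), (x78,2), (x78,3), (x79,2), (x79,3)}
  {x77, x78, x79} × {1, 2, 3} = {(x77,1), (x77,2), (x77,3), (x78,1), (x78,2), (x78,3), (x79,1), (x79,2), (x79,3)}
These 16 distinct sets form the basis B.
Close under arbitrary unions to get τ_{X×Y}; counting gives |τ_{X×Y}| = 40.


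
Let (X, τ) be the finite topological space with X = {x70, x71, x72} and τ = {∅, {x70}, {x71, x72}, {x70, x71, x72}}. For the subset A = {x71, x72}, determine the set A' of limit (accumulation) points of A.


A' = {x71, x72}

For each x ∈ X, list the open sets U ∈ τ with x ∈ U, then check whether U ∩ (A ∖ {x}) ≠ ∅ for every such U.
  x = x70: open {x70} ∋ x has {x70} ∩ (A ∖ {x70}) = ∅, so x is NOT a limit point.
  x = x71: opens ∋ x are {x71, x72}, {x70, x71, x72}; each meets A ∖ {x71}, so x IS a limit point.
  x = x72: opens ∋ x are {x71, x72}, {x70, x71, x72}; each meets A ∖ {x72}, so x IS a limit point.
Collecting: A' = {x71, x72}.


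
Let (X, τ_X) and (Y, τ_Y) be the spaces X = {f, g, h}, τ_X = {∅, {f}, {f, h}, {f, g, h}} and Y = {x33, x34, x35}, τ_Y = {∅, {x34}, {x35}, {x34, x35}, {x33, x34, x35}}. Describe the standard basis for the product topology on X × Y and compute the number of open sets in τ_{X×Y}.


Basis B = {∅ × ∅, {f} × {x34}, {f} × {x35}, {f} × {x34, x35}, {f, h} × {x34}, {f, h} × {x35}, {f} × {x33, x34, x35}, {f, g, h} × {x34}, {f, g, h} × {x35}, {f, h} × {x34, x35}, {f, h} × {x33, x34, x35}, {f, g, h} × {x34, x35}, {f, g, h} × {x33, x34, x35}}; |τ_{X×Y}| = 30.

Enumerate products U × V with U ∈ τ_X, V ∈ τ_Y (deduplicated):
  ∅ × ∅ = {} (∅)
  {f} × {x34} = {(f,x34)}
  {f} × {x35} = {(f,x35)}
  {f} × {x34, x35} = {(f,x34), (f,x35)}
  {f, h} × {x34} = {(f,x34), (h,x34)}
  {f, h} × {x35} = {(f,x35), (h,x35)}
  {f} × {x33, x34, x35} = {(f,x33), (f,x34), (f,x35)}
  {f, g, h} × {x34} = {(f,x34), (g,x34), (h,x34)}
  {f, g, h} × {x35} = {(f,x35), (g,x35), (h,x35)}
  {f, h} × {x34, x35} = {(f,x34), (f,x35), (h,x34), (h,x35)}
  {f, h} × {x33, x34, x35} = {(f,x33), (f,x34), (f,x35), (h,x33), (h,x34), (h,x35)}
  {f, g, h} × {x34, x35} = {(f,x34), (f,x35), (g,x34), (g,x35), (h,x34), (h,x35)}
  {f, g, h} × {x33, x34, x35} = {(f,x33), (f,x34), (f,x35), (g,x33), (g,x34), (g,x35), (h,x33), (h,x34), (h,x35)}
These 13 distinct sets form the basis B.
Close under arbitrary unions to get τ_{X×Y}; counting gives |τ_{X×Y}| = 30.


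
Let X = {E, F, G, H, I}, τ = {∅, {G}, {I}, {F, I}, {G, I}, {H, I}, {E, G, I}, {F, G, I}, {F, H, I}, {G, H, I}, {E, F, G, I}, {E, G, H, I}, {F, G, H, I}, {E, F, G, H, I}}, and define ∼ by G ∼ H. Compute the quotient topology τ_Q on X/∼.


X/∼ = {[E], [F], [G=H], [I]}; |τ_Q| = 7.

Equivalence classes: [E], [F], [G=H], [I].
Quotient map π: X → X/∼ sends E ↦ [E], F ↦ [F], G ↦ [G=H], H ↦ [G=H], I ↦ [I].
For each subset V ⊆ X/∼, compute π^{-1}(V) ⊆ X and check whether π^{-1}(V) ∈ τ. V is open in τ_Q iff π^{-1}(V) ∈ τ.
  V = {}: π^{-1}(V) = ∅ ∈ τ ✓.
  V = {[E]}: π^{-1}(V) = {E} ∉ τ ✗.
  V = {[F]}: π^{-1}(V) = {F} ∉ τ ✗.
  V = {[E], [F]}: π^{-1}(V) = {E, F} ∉ τ ✗.
  V = {[G=H]}: π^{-1}(V) = {G, H} ∉ τ ✗.
  V = {[E], [G=H]}: π^{-1}(V) = {E, G, H} ∉ τ ✗.
  V = {[F], [G=H]}: π^{-1}(V) = {F, G, H} ∉ τ ✗.
  V = {[E], [F], [G=H]}: π^{-1}(V) = {E, F, G, H} ∉ τ ✗.
  V = {[I]}: π^{-1}(V) = {I} ∈ τ ✓.
  V = {[E], [I]}: π^{-1}(V) = {E, I} ∉ τ ✗.
  V = {[F], [I]}: π^{-1}(V) = {F, I} ∈ τ ✓.
  V = {[E], [F], [I]}: π^{-1}(V) = {E, F, I} ∉ τ ✗.
  V = {[G=H], [I]}: π^{-1}(V) = {G, H, I} ∈ τ ✓.
  V = {[E], [G=H], [I]}: π^{-1}(V) = {E, G, H, I} ∈ τ ✓.
  V = {[F], [G=H], [I]}: π^{-1}(V) = {F, G, H, I} ∈ τ ✓.
  V = {[E], [F], [G=H], [I]}: π^{-1}(V) = {E, F, G, H, I} ∈ τ ✓.
Open sets in the quotient: τ_Q = {{}, {[I]}, {[F], [I]}, {[G=H], [I]}, {[E], [G=H], [I]}, {[F], [G=H], [I]}, {[E], [F], [G=H], [I]}} (7 elements).


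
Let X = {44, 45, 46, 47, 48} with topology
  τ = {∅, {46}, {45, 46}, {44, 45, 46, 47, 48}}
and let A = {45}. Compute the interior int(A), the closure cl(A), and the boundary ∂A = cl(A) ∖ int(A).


int(A) = ∅, cl(A) = {44, 45, 47, 48}, ∂A = {44, 45, 47, 48}.

Closed sets in (X, τ) are complements of opens:
  closed(X, τ) = {∅, {44, 47, 48}, {44, 45, 47, 48}, {44, 45, 46, 47, 48}}.
int(A) = ⋃ {U ∈ τ : U ⊆ A}. Opens contained in A: ∅.
Taking the union of these: int(A) = ∅.
cl(A) = ⋂ {C closed : A ⊆ C}. Closed sets containing A: {44, 45, 47, 48}, {44, 45, 46, 47, 48}.
Intersecting these: cl(A) = {44, 45, 47, 48}.
∂A = cl(A) ∖ int(A) = {44, 45, 47, 48} ∖ ∅ = {44, 45, 47, 48}.


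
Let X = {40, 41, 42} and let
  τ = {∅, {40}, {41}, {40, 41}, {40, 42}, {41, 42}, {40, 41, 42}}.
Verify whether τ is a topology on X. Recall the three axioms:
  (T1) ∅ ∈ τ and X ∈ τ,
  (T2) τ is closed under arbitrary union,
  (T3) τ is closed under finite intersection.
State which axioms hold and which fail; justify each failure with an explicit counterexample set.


τ is NOT a topology on X.

Axiom (T1): ∅ ∈ τ? Yes; X ∈ τ? Yes.
Axiom (T2/T3): check pairwise unions and intersections of members of τ.
Counterexample for (T3): {40, 42} ∩ {41, 42} = {42} ∉ τ. Therefore τ is NOT a topology.


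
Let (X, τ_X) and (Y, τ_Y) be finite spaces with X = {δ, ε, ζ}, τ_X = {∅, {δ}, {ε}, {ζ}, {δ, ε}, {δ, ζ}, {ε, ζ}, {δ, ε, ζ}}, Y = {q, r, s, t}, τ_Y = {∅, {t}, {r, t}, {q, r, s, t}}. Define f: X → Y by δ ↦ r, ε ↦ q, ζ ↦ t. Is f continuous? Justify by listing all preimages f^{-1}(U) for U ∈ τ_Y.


f IS continuous.

Compute f^{-1}(U) for each U ∈ τ_Y:
  U = ∅: f^{-1}(U) = ∅ ∈ τ_X ✓.
  U = {t}: f^{-1}(U) = {ζ} ∈ τ_X ✓.
  U = {r, t}: f^{-1}(U) = {δ, ζ} ∈ τ_X ✓.
  U = {q, r, s, t}: f^{-1}(U) = {δ, ε, ζ} ∈ τ_X ✓.
Every preimage lies in τ_X, so f IS continuous.


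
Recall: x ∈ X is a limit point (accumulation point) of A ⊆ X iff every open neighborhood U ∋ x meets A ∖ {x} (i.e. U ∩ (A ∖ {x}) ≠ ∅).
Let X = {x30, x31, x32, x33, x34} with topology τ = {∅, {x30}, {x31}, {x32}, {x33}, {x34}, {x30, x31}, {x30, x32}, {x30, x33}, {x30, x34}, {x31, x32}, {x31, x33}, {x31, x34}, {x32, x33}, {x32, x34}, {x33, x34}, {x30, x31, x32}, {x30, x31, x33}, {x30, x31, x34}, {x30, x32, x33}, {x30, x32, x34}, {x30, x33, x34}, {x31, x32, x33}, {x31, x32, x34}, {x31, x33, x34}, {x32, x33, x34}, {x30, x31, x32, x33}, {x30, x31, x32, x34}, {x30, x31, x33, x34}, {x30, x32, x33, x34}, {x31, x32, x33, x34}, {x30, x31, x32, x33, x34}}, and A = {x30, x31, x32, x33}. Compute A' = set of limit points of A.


A' = ∅

For each x ∈ X, list the open sets U ∈ τ with x ∈ U, then check whether U ∩ (A ∖ {x}) ≠ ∅ for every such U.
  x = x30: open {x30} ∋ x has {x30} ∩ (A ∖ {x30}) = ∅, so x is NOT a limit point.
  x = x31: open {x31} ∋ x has {x31} ∩ (A ∖ {x31}) = ∅, so x is NOT a limit point.
  x = x32: open {x32} ∋ x has {x32} ∩ (A ∖ {x32}) = ∅, so x is NOT a limit point.
  x = x33: open {x33} ∋ x has {x33} ∩ (A ∖ {x33}) = ∅, so x is NOT a limit point.
  x = x34: open {x34} ∋ x has {x34} ∩ (A ∖ {x34}) = ∅, so x is NOT a limit point.
Collecting: A' = ∅.


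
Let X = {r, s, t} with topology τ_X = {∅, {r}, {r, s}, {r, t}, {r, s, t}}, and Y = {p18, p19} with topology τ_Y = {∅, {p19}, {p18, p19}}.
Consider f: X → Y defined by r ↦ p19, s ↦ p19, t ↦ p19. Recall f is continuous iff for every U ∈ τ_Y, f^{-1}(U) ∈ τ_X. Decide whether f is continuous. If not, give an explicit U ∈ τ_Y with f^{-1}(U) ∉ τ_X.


f IS continuous.

Compute f^{-1}(U) for each U ∈ τ_Y:
  U = ∅: f^{-1}(U) = ∅ ∈ τ_X ✓.
  U = {p19}: f^{-1}(U) = {r, s, t} ∈ τ_X ✓.
  U = {p18, p19}: f^{-1}(U) = {r, s, t} ∈ τ_X ✓.
Every preimage lies in τ_X, so f IS continuous.


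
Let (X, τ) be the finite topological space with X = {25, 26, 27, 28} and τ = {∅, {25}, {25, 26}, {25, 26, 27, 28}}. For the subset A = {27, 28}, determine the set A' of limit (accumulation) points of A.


A' = {27, 28}

For each x ∈ X, list the open sets U ∈ τ with x ∈ U, then check whether U ∩ (A ∖ {x}) ≠ ∅ for every such U.
  x = 25: open {25} ∋ x has {25} ∩ (A ∖ {25}) = ∅, so x is NOT a limit point.
  x = 26: open {25, 26} ∋ x has {25, 26} ∩ (A ∖ {26}) = ∅, so x is NOT a limit point.
  x = 27: opens ∋ x are {25, 26, 27, 28}; each meets A ∖ {27}, so x IS a limit point.
  x = 28: opens ∋ x are {25, 26, 27, 28}; each meets A ∖ {28}, so x IS a limit point.
Collecting: A' = {27, 28}.


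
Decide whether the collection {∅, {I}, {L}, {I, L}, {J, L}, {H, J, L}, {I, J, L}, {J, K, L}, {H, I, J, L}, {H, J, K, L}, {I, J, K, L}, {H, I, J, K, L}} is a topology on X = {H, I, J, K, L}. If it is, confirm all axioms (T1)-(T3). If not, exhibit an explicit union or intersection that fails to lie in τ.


τ IS a topology on X.

Axiom (T1): ∅ ∈ τ? Yes; X ∈ τ? Yes.
Axiom (T2/T3): check pairwise unions and intersections of members of τ.
All pairwise intersections and unions checked — each lies in τ. Therefore τ satisfies (T1), (T2), (T3): it IS a topology on X.


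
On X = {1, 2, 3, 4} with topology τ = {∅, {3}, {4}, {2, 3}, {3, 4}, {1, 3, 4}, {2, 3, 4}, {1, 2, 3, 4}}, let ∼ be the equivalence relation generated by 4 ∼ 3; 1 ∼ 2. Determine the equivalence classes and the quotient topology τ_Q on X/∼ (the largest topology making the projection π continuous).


X/∼ = {[1=2], [3=4]}; |τ_Q| = 3.

Equivalence classes: [1=2], [3=4].
Quotient map π: X → X/∼ sends 1 ↦ [1=2], 2 ↦ [1=2], 3 ↦ [3=4], 4 ↦ [3=4].
For each subset V ⊆ X/∼, compute π^{-1}(V) ⊆ X and check whether π^{-1}(V) ∈ τ. V is open in τ_Q iff π^{-1}(V) ∈ τ.
  V = {}: π^{-1}(V) = ∅ ∈ τ ✓.
  V = {[1=2]}: π^{-1}(V) = {1, 2} ∉ τ ✗.
  V = {[3=4]}: π^{-1}(V) = {3, 4} ∈ τ ✓.
  V = {[1=2], [3=4]}: π^{-1}(V) = {1, 2, 3, 4} ∈ τ ✓.
Open sets in the quotient: τ_Q = {{}, {[3=4]}, {[1=2], [3=4]}} (3 elements).


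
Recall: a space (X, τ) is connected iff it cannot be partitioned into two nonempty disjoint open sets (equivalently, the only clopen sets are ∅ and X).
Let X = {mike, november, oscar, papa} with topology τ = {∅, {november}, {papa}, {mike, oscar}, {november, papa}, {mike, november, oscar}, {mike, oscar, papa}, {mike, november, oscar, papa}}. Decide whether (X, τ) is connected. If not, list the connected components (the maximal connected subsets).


(X, τ) is disconnected; components = [{november}, {papa}, {mike, oscar}].

Find clopen sets (U ∈ τ with X ∖ U ∈ τ):
  U = ∅, X ∖ U = {mike, november, oscar, papa} — both open, so U is clopen.
  U = {november}, X ∖ U = {mike, oscar, papa} — both open, so U is clopen.
  U = {papa}, X ∖ U = {mike, november, oscar} — both open, so U is clopen.
  U = {mike, oscar}, X ∖ U = {november, papa} — both open, so U is clopen.
  U = {november, papa}, X ∖ U = {mike, oscar} — both open, so U is clopen.
  U = {mike, november, oscar}, X ∖ U = {papa} — both open, so U is clopen.
  U = {mike, oscar, papa}, X ∖ U = {november} — both open, so U is clopen.
  U = {mike, november, oscar, papa}, X ∖ U = ∅ — both open, so U is clopen.
Nontrivial clopen(s) exist: e.g. {november, papa}. So (X, τ) is disconnected.
Compute connected components by grouping points that agree on all clopens:
  component: {november}
  component: {papa}
  component: {mike, oscar}


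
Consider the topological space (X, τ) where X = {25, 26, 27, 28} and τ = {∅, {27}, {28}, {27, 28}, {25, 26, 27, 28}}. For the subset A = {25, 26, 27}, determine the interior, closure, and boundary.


int(A) = {27}, cl(A) = {25, 26, 27}, ∂A = {25, 26}.

Closed sets in (X, τ) are complements of opens:
  closed(X, τ) = {∅, {25, 26}, {25, 26, 27}, {25, 26, 28}, {25, 26, 27, 28}}.
int(A) = ⋃ {U ∈ τ : U ⊆ A}. Opens contained in A: ∅, {27}.
Taking the union of these: int(A) = {27}.
cl(A) = ⋂ {C closed : A ⊆ C}. Closed sets containing A: {25, 26, 27}, {25, 26, 27, 28}.
Intersecting these: cl(A) = {25, 26, 27}.
∂A = cl(A) ∖ int(A) = {25, 26, 27} ∖ {27} = {25, 26}.


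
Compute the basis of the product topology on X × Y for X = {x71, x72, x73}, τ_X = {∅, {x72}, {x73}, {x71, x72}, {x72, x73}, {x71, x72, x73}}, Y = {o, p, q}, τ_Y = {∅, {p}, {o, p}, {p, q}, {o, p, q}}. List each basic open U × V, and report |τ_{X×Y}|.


Basis B = {∅ × ∅, {x72} × {p}, {x73} × {p}, {x71, x72} × {p}, {x72} × {o, p}, {x72} × {p, q}, {x72, x73} × {p}, {x73} × {o, p}, {x73} × {p, q}, {x71, x72, x73} × {p}, {x72} × {o, p, q}, {x73} × {o, p, q}, {x71, x72} × {o, p}, {x71, x72} × {p, q}, {x72, x73} × {o, p}, {x72, x73} × {p, q}, {x71, x72} × {o, p, q}, {x71, x72, x73} × {o, p}, {x71, x72, x73} × {p, q}, {x72, x73} × {o, p, q}, {x71, x72, x73} × {o, p, q}}; |τ_{X×Y}| = 70.

Enumerate products U × V with U ∈ τ_X, V ∈ τ_Y (deduplicated):
  ∅ × ∅ = {} (∅)
  {x72} × {p} = {(x72,p)}
  {x73} × {p} = {(x73,p)}
  {x71, x72} × {p} = {(x71,p), (x72,p)}
  {x72} × {o, p} = {(x72,o), (x72,p)}
  {x72} × {p, q} = {(x72,p), (x72,q)}
  {x72, x73} × {p} = {(x72,p), (x73,p)}
  {x73} × {o, p} = {(x73,o), (x73,p)}
  {x73} × {p, q} = {(x73,p), (x73,q)}
  {x71, x72, x73} × {p} = {(x71,p), (x72,p), (x73,p)}
  {x72} × {o, p, q} = {(x72,o), (x72,p), (x72,q)}
  {x73} × {o, p, q} = {(x73,o), (x73,p), (x73,q)}
  {x71, x72} × {o, p} = {(x71,o), (x71,p), (x72,o), (x72,p)}
  {x71, x72} × {p, q} = {(x71,p), (x71,q), (x72,p), (x72,q)}
  {x72, x73} × {o, p} = {(x72,o), (x72,p), (x73,o), (x73,p)}
  {x72, x73} × {p, q} = {(x72,p), (x72,q), (x73,p), (x73,q)}
  {x71, x72} × {o, p, q} = {(x71,o), (x71,p), (x71,q), (x72,o), (x72,p), (x72,q)}
  {x71, x72, x73} × {o, p} = {(x71,o), (x71,p), (x72,o), (x72,p), (x73,o), (x73,p)}
  {x71, x72, x73} × {p, q} = {(x71,p), (x71,q), (x72,p), (x72,q), (x73,p), (x73,q)}
  {x72, x73} × {o, p, q} = {(x72,o), (x72,p), (x72,q), (x73,o), (x73,p), (x73,q)}
  {x71, x72, x73} × {o, p, q} = {(x71,o), (x71,p), (x71,q), (x72,o), (x72,p), (x72,q), (x73,o), (x73,p), (x73,q)}
These 21 distinct sets form the basis B.
Close under arbitrary unions to get τ_{X×Y}; counting gives |τ_{X×Y}| = 70.
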